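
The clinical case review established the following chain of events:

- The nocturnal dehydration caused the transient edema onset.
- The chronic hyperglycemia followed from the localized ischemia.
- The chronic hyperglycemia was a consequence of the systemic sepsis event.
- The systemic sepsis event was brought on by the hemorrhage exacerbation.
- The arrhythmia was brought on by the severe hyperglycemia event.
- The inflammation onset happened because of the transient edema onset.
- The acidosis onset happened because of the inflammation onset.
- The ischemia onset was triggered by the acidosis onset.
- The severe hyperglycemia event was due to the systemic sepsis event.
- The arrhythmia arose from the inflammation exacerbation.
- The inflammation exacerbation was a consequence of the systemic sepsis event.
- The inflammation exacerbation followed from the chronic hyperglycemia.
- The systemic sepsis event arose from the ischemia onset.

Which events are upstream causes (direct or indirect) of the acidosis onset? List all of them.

Immediate cause of the acidosis onset: the inflammation onset.
Further upstream: the nocturnal dehydration, the transient edema onset.

the inflammation onset, the nocturnal dehydration, the transient edema onset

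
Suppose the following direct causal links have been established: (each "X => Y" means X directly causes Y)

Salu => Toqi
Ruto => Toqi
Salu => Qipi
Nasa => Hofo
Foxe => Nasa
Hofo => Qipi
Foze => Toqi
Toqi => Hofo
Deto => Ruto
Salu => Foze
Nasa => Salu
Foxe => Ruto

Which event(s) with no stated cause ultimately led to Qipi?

Tracing upstream from Qipi: Qipi ← Hofo ← Toqi ← Ruto ← Deto.
A separate upstream branch: Qipi ← Salu ← Nasa ← Foxe.
Each of those chain origins has no stated cause.

Deto, Foxe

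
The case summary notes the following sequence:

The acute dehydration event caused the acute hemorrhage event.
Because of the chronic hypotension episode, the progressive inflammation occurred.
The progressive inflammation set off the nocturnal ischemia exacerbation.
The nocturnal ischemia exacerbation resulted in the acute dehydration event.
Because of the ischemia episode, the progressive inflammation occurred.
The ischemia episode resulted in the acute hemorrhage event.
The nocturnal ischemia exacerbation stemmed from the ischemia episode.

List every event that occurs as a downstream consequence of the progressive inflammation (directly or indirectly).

the acute dehydration event, the acute hemorrhage event, the nocturnal ischemia exacerbation

Direct effects: the nocturnal ischemia exacerbation.
2 steps out: the acute dehydration event.
3 steps out: the acute hemorrhage event.
Not reachable from it: the ischemia episode, the chronic hypotension episode.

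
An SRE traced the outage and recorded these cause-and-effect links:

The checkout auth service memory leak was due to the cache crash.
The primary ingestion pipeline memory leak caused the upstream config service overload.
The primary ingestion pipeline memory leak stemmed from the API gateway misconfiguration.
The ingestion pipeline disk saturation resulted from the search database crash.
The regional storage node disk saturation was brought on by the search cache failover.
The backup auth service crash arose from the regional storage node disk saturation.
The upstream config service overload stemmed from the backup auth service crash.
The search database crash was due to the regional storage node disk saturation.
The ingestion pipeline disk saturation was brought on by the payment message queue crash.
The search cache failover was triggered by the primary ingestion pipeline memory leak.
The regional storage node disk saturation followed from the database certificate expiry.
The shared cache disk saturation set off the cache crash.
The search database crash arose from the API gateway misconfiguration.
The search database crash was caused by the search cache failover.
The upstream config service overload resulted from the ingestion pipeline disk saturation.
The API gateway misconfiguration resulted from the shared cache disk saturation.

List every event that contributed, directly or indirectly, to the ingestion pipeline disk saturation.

the API gateway misconfiguration, the database certificate expiry, the payment message queue crash, the primary ingestion pipeline memory leak, the regional storage node disk saturation, the search cache failover, the search database crash, the shared cache disk saturation

Immediate causes of the ingestion pipeline disk saturation: the payment message queue crash, the search database crash.
Further upstream: the shared cache disk saturation, the API gateway misconfiguration, the primary ingestion pipeline memory leak, the search cache failover, the database certificate expiry, the regional storage node disk saturation.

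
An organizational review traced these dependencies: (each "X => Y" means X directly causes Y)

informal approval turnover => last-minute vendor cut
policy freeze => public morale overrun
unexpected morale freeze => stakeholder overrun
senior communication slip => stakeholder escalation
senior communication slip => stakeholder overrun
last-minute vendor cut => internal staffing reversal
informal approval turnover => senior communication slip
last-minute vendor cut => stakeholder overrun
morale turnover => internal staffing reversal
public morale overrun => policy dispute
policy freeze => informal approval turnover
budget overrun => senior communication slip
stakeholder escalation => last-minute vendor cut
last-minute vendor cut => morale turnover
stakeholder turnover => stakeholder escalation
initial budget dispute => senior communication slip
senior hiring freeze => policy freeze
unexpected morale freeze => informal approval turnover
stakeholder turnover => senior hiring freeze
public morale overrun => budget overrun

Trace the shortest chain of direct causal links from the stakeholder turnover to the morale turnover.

the stakeholder turnover → the stakeholder escalation → the last-minute vendor cut → the morale turnover

the stakeholder turnover → the stakeholder escalation
the stakeholder escalation → the last-minute vendor cut
the last-minute vendor cut → the morale turnover
Length: 3 steps.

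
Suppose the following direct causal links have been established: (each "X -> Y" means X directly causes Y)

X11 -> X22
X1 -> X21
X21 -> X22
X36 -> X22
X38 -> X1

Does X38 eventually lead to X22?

Yes

There is a causal chain: X38 → X1 → X21 → X22.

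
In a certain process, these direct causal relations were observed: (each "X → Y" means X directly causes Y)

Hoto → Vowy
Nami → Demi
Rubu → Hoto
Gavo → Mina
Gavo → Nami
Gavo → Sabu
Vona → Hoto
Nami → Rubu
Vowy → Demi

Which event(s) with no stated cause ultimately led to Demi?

Gavo, Vona

Tracing upstream from Demi: Demi ← Nami ← Gavo.
A separate upstream branch: Demi ← Vowy ← Hoto ← Vona.
Each of those chain origins has no stated cause.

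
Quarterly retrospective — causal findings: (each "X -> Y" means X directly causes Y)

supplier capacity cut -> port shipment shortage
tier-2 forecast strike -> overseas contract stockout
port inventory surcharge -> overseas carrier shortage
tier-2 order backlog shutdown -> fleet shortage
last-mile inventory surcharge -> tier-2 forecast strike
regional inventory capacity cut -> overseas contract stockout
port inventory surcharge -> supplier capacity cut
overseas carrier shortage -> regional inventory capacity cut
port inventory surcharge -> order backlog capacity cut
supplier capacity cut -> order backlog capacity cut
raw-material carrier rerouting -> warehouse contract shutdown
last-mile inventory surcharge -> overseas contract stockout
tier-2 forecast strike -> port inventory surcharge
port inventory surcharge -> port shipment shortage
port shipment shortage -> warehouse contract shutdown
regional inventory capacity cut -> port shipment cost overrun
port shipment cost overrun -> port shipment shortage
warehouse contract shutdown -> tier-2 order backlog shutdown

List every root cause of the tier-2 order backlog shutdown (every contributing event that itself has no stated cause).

Tracing upstream from the tier-2 order backlog shutdown: the tier-2 order backlog shutdown ← the warehouse contract shutdown ← the port shipment shortage ← the port inventory surcharge ← the tier-2 forecast strike ← the last-mile inventory surcharge.
A separate upstream branch: the tier-2 order backlog shutdown ← the warehouse contract shutdown ← the raw-material carrier rerouting.
Each of those chain origins has no stated cause.

the last-mile inventory surcharge, the raw-material carrier rerouting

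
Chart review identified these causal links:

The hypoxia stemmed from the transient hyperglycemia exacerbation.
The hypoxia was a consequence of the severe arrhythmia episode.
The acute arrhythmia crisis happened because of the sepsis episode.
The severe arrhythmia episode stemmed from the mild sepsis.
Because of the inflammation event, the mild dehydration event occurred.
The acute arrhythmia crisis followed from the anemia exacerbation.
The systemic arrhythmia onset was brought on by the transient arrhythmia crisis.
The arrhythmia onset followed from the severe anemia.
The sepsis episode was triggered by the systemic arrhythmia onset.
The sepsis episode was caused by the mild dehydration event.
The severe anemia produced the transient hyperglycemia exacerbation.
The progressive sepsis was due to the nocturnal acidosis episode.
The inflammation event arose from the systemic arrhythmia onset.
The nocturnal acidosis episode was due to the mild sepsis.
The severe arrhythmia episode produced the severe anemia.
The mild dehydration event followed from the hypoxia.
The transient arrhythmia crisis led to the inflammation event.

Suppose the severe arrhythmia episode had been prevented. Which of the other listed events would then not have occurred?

Downstream of the severe arrhythmia episode: the severe anemia, the transient hyperglycemia exacerbation, the hypoxia, the mild dehydration event, the arrhythmia onset, the sepsis episode, the acute arrhythmia crisis.
Of those, still caused via another path: the mild dehydration event, the sepsis episode, the acute arrhythmia crisis.
The remainder have no surviving cause.

the arrhythmia onset, the hypoxia, the severe anemia, the transient hyperglycemia exacerbation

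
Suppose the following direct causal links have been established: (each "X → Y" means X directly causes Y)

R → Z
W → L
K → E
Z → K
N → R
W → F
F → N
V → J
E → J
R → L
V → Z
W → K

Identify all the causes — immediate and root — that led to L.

F, N, R, W

Immediate causes of L: W, R.
Further upstream: F, N.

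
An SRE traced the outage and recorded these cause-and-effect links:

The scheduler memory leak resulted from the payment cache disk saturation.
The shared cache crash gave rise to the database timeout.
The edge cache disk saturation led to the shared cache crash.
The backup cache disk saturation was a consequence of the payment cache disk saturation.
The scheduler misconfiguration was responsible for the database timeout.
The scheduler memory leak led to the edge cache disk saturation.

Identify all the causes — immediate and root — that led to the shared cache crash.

Immediate cause of the shared cache crash: the edge cache disk saturation.
Further upstream: the payment cache disk saturation, the scheduler memory leak.

the edge cache disk saturation, the payment cache disk saturation, the scheduler memory leak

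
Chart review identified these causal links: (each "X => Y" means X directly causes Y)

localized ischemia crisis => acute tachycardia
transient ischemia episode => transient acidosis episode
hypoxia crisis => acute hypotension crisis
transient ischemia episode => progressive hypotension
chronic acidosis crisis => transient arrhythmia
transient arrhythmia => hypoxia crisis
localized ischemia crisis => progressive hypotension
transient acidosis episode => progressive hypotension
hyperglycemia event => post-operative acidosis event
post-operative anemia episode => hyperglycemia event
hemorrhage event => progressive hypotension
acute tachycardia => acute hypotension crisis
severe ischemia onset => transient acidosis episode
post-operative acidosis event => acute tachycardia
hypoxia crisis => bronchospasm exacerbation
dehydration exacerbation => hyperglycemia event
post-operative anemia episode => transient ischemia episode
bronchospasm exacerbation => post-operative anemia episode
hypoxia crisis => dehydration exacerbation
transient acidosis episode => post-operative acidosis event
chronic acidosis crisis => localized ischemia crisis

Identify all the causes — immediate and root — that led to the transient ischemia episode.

the bronchospasm exacerbation, the chronic acidosis crisis, the hypoxia crisis, the post-operative anemia episode, the transient arrhythmia

Immediate cause of the transient ischemia episode: the post-operative anemia episode.
Further upstream: the chronic acidosis crisis, the transient arrhythmia, the hypoxia crisis, the bronchospasm exacerbation.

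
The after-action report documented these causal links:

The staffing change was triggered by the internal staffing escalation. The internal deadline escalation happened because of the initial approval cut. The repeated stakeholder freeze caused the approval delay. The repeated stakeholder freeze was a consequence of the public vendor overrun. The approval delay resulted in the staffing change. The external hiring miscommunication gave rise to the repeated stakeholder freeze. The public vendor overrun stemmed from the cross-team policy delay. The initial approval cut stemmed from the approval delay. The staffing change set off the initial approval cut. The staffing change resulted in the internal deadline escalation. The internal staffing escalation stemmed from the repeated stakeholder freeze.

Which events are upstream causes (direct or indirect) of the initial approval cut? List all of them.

Immediate causes of the initial approval cut: the approval delay, the staffing change.
Further upstream: the cross-team policy delay, the public vendor overrun, the repeated stakeholder freeze, the internal staffing escalation, the external hiring miscommunication.

the approval delay, the cross-team policy delay, the external hiring miscommunication, the internal staffing escalation, the public vendor overrun, the repeated stakeholder freeze, the staffing change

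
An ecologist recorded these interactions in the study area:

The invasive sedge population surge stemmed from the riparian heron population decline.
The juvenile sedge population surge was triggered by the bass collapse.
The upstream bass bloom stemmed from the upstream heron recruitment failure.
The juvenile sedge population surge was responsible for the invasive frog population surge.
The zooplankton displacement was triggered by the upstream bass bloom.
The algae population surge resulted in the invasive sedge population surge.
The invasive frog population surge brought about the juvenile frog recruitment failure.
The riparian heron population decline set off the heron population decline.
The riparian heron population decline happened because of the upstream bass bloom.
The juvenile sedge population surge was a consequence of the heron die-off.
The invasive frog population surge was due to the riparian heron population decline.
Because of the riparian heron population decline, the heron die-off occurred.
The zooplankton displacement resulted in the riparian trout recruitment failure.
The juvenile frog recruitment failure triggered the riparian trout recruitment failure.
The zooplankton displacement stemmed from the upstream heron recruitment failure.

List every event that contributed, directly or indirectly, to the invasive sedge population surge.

the algae population surge, the riparian heron population decline, the upstream bass bloom, the upstream heron recruitment failure

Immediate causes of the invasive sedge population surge: the algae population surge, the riparian heron population decline.
Further upstream: the upstream heron recruitment failure, the upstream bass bloom.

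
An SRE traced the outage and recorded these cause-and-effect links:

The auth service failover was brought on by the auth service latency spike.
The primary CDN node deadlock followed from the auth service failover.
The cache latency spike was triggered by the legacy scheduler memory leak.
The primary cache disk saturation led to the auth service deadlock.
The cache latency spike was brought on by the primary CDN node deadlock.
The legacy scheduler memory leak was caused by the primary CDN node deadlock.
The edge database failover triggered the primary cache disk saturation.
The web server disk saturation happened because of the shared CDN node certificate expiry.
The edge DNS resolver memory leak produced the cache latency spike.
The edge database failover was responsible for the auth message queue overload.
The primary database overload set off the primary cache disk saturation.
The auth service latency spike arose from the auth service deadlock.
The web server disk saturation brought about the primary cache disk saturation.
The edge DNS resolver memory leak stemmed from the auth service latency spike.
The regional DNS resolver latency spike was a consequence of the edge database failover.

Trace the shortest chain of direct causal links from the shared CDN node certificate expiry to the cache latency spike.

the shared CDN node certificate expiry → the web server disk saturation → the primary cache disk saturation → the auth service deadlock → the auth service latency spike → the edge DNS resolver memory leak → the cache latency spike

the shared CDN node certificate expiry → the web server disk saturation
the web server disk saturation → the primary cache disk saturation
the primary cache disk saturation → the auth service deadlock
the auth service deadlock → the auth service latency spike
the auth service latency spike → the edge DNS resolver memory leak
the edge DNS resolver memory leak → the cache latency spike
Length: 6 steps.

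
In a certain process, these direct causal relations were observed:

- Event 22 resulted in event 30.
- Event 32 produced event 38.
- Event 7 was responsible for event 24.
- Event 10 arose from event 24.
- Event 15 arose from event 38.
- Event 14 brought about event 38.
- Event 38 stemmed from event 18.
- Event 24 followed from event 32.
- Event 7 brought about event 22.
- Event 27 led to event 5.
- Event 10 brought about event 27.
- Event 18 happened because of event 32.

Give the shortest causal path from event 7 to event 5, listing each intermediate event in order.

event 7 → event 24 → event 10 → event 27 → event 5

event 7 → event 24
event 24 → event 10
event 10 → event 27
event 27 → event 5
Length: 4 steps.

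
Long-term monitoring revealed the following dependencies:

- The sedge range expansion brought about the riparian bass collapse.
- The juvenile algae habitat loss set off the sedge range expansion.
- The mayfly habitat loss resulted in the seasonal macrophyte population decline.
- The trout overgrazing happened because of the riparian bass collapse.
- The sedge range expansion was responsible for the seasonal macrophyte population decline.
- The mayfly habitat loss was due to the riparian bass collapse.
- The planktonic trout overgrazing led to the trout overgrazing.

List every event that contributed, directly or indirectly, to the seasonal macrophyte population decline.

the juvenile algae habitat loss, the mayfly habitat loss, the riparian bass collapse, the sedge range expansion

Immediate causes of the seasonal macrophyte population decline: the sedge range expansion, the mayfly habitat loss.
Further upstream: the juvenile algae habitat loss, the riparian bass collapse.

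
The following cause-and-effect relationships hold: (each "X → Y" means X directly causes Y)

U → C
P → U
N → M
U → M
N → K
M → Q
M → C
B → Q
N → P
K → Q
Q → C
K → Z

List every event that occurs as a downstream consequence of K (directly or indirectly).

Direct effects: Z, Q.
2 steps out: C.
Not reachable from it: N, P, U, M, B.

C, Q, Z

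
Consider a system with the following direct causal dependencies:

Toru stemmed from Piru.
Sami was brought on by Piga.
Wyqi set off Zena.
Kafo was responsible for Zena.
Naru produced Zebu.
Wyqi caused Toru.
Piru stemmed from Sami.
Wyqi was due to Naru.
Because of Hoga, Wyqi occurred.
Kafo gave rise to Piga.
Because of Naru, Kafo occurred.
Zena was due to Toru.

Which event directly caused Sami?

Upstream contributors include Naru, Kafo, but only Piga feeds directly into Sami.

Piga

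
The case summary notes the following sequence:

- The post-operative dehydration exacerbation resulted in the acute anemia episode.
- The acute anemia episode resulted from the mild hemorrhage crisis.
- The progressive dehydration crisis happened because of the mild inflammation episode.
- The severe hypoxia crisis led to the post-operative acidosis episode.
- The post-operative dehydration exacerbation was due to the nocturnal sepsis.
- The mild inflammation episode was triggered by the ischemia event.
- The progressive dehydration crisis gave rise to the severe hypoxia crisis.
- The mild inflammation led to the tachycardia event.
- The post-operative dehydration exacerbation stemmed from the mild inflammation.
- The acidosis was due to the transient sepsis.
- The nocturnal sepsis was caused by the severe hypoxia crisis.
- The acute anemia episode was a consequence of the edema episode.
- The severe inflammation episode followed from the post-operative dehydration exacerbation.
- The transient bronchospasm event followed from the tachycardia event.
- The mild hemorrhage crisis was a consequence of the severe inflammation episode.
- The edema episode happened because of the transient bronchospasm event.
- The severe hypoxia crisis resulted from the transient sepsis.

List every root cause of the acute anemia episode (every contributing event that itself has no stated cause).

the ischemia event, the mild inflammation, the transient sepsis

Tracing upstream from the acute anemia episode: the acute anemia episode ← the post-operative dehydration exacerbation ← the nocturnal sepsis ← the severe hypoxia crisis ← the transient sepsis.
A separate upstream branch: the acute anemia episode ← the post-operative dehydration exacerbation ← the mild inflammation.
A separate upstream branch: the acute anemia episode ← the post-operative dehydration exacerbation ← the nocturnal sepsis ← the severe hypoxia crisis ← the progressive dehydration crisis ← the mild inflammation episode ← the ischemia event.
Each of those chain origins has no stated cause.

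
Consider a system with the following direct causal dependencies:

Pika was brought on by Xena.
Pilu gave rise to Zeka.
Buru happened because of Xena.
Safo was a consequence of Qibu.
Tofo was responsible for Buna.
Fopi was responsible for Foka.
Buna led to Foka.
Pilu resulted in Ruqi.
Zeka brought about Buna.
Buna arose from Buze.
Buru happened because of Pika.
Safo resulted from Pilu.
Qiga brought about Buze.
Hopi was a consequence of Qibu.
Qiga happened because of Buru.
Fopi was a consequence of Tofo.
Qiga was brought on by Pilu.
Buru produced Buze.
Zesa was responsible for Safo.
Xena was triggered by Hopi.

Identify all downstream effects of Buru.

Buna, Buze, Foka, Qiga

Direct effects: Qiga, Buze.
2 steps out: Buna.
3 steps out: Foka.
Not reachable from it: Tofo, Pilu, Qibu, Fopi, Hopi, Ruqi, Xena, Pika, Zeka, Zesa, Safo.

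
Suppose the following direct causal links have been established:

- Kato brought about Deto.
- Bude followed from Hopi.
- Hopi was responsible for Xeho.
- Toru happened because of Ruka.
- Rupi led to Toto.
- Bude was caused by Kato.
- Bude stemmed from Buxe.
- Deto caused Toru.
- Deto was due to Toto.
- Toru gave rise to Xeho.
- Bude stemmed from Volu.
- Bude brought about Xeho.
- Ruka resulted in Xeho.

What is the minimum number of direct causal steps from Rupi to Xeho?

Shortest chain: Rupi → Toto → Deto → Toru → Xeho.

4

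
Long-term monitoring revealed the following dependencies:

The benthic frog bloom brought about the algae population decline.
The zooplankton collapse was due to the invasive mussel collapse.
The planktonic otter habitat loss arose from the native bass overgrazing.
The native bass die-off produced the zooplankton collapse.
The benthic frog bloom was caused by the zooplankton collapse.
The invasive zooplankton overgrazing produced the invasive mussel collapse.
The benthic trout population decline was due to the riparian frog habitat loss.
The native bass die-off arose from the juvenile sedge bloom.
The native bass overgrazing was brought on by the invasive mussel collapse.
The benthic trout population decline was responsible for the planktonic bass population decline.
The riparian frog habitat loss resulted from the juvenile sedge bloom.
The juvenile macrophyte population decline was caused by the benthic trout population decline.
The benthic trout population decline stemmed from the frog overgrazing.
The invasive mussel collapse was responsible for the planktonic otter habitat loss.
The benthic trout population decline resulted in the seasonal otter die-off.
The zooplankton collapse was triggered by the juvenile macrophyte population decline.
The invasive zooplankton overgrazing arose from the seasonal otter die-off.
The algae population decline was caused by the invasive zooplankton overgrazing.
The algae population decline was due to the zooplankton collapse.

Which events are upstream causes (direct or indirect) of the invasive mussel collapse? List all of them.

the benthic trout population decline, the frog overgrazing, the invasive zooplankton overgrazing, the juvenile sedge bloom, the riparian frog habitat loss, the seasonal otter die-off

Immediate cause of the invasive mussel collapse: the invasive zooplankton overgrazing.
Further upstream: the juvenile sedge bloom, the riparian frog habitat loss, the benthic trout population decline, the seasonal otter die-off, the frog overgrazing.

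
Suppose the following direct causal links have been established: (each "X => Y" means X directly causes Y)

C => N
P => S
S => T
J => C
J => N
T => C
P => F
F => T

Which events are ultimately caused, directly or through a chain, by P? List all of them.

C, F, N, S, T

Direct effects: S, F.
2 steps out: T.
3 steps out: C.
4 steps out: N.
Not reachable from it: J.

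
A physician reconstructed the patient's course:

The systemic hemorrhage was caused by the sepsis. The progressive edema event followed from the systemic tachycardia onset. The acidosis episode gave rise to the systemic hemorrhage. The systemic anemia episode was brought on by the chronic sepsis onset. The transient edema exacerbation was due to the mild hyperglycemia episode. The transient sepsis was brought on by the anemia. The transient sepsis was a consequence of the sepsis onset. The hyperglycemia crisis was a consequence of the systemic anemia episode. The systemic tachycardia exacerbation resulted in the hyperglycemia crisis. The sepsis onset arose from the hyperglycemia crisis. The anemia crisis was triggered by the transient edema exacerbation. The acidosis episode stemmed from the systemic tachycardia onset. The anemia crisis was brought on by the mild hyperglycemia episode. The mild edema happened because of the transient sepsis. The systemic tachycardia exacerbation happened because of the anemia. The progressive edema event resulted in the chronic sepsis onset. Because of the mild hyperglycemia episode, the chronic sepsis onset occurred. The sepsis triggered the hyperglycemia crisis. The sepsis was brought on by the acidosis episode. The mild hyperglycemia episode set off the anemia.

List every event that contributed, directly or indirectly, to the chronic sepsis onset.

the mild hyperglycemia episode, the progressive edema event, the systemic tachycardia onset

Immediate causes of the chronic sepsis onset: the mild hyperglycemia episode, the progressive edema event.
Further upstream: the systemic tachycardia onset.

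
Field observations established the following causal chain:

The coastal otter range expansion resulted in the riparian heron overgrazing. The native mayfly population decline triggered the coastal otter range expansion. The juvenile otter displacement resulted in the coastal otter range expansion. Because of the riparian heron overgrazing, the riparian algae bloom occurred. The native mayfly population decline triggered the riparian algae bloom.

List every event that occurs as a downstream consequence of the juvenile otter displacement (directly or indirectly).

Direct effects: the coastal otter range expansion.
2 steps out: the riparian heron overgrazing.
3 steps out: the riparian algae bloom.
Not reachable from it: the native mayfly population decline.

the coastal otter range expansion, the riparian algae bloom, the riparian heron overgrazing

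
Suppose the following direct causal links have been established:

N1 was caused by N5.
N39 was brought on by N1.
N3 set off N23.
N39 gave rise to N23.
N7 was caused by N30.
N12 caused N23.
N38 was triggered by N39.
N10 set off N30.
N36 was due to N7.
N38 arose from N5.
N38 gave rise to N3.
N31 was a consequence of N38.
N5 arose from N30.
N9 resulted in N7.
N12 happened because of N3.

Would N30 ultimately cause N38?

There is a causal chain: N30 → N5 → N38.

Yes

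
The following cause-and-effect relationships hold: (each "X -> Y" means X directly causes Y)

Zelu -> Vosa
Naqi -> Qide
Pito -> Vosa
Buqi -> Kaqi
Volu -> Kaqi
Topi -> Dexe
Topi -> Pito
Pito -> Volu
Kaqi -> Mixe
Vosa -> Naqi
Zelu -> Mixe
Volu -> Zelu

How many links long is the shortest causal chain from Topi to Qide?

Shortest chain: Topi → Pito → Vosa → Naqi → Qide.

4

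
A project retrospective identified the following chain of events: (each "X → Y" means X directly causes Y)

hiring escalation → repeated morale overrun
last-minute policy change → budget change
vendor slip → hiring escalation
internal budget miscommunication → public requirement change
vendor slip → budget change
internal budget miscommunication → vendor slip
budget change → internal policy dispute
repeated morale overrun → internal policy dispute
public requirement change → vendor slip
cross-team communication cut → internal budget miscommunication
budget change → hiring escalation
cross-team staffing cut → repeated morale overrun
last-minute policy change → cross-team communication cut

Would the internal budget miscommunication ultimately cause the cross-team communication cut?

No

The internal budget miscommunication leads to the public requirement change, the vendor slip, the budget change, the hiring escalation, the repeated morale overrun, the internal policy dispute; the cross-team communication cut is not among them.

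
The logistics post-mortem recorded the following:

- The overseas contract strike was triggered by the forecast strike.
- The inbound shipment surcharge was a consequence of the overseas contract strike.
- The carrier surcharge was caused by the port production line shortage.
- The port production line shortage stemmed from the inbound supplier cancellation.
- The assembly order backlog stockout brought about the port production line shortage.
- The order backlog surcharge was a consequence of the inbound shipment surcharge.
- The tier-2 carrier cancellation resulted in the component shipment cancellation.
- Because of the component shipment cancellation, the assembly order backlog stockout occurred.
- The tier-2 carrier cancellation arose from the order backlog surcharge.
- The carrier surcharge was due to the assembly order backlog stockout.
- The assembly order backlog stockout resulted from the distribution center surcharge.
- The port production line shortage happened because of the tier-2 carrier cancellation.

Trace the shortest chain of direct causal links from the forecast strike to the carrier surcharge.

the forecast strike → the overseas contract strike → the inbound shipment surcharge → the order backlog surcharge → the tier-2 carrier cancellation → the port production line shortage → the carrier surcharge

the forecast strike → the overseas contract strike
the overseas contract strike → the inbound shipment surcharge
the inbound shipment surcharge → the order backlog surcharge
the order backlog surcharge → the tier-2 carrier cancellation
the tier-2 carrier cancellation → the port production line shortage
the port production line shortage → the carrier surcharge
Length: 6 steps.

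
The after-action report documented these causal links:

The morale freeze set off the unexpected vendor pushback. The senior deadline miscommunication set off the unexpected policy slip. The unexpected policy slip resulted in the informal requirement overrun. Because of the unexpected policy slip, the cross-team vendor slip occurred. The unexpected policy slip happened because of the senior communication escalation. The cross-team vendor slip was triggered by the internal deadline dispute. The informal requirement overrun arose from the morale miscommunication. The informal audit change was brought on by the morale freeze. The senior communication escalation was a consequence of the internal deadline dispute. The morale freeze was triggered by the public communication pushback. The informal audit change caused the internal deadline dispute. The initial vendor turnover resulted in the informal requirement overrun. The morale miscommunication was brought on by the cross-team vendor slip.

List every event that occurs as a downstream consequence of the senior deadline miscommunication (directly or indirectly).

the cross-team vendor slip, the informal requirement overrun, the morale miscommunication, the unexpected policy slip

Direct effects: the unexpected policy slip.
2 steps out: the cross-team vendor slip, the informal requirement overrun.
3 steps out: the morale miscommunication.
Not reachable from it: the public communication pushback, the morale freeze, the informal audit change, the internal deadline dispute, the senior communication escalation, the unexpected vendor pushback, the initial vendor turnover.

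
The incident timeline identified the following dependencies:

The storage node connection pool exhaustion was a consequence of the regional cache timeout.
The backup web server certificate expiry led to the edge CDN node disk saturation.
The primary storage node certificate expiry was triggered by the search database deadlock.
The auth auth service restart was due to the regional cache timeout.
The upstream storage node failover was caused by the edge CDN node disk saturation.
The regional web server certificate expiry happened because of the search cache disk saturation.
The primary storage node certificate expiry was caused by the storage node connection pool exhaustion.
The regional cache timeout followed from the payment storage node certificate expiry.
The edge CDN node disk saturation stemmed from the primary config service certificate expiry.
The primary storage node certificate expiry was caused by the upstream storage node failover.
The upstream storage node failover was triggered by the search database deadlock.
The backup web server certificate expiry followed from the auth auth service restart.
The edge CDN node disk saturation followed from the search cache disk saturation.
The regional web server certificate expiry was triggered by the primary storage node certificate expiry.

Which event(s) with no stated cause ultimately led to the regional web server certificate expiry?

the payment storage node certificate expiry, the primary config service certificate expiry, the search cache disk saturation, the search database deadlock

Tracing upstream from the regional web server certificate expiry: the regional web server certificate expiry ← the primary storage node certificate expiry ← the upstream storage node failover ← the edge CDN node disk saturation ← the primary config service certificate expiry.
A separate upstream branch: the regional web server certificate expiry ← the primary storage node certificate expiry ← the storage node connection pool exhaustion ← the regional cache timeout ← the payment storage node certificate expiry.
A separate upstream branch: the regional web server certificate expiry ← the search cache disk saturation.
A separate upstream branch: the regional web server certificate expiry ← the primary storage node certificate expiry ← the search database deadlock.
Each of those chain origins has no stated cause.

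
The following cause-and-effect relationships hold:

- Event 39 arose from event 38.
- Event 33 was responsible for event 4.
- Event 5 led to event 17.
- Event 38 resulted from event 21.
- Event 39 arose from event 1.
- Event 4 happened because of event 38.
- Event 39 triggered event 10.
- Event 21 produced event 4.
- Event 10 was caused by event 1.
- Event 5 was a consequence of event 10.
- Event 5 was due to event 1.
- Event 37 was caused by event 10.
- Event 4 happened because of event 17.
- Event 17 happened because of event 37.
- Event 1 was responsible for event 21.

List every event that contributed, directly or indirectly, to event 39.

Immediate causes of event 39: event 1, event 38.
Further upstream: event 21.

event 1, event 21, event 38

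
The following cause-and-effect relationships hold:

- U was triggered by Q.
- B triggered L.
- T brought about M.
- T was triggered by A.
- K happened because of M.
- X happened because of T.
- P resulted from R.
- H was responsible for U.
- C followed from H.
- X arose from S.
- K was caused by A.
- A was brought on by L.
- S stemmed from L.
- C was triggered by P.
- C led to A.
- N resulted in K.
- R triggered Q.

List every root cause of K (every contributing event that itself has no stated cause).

B, H, N, R

Tracing upstream from K: K ← A ← L ← B.
A separate upstream branch: K ← A ← C ← P ← R.
A separate upstream branch: K ← A ← C ← H.
A separate upstream branch: K ← N.
Each of those chain origins has no stated cause.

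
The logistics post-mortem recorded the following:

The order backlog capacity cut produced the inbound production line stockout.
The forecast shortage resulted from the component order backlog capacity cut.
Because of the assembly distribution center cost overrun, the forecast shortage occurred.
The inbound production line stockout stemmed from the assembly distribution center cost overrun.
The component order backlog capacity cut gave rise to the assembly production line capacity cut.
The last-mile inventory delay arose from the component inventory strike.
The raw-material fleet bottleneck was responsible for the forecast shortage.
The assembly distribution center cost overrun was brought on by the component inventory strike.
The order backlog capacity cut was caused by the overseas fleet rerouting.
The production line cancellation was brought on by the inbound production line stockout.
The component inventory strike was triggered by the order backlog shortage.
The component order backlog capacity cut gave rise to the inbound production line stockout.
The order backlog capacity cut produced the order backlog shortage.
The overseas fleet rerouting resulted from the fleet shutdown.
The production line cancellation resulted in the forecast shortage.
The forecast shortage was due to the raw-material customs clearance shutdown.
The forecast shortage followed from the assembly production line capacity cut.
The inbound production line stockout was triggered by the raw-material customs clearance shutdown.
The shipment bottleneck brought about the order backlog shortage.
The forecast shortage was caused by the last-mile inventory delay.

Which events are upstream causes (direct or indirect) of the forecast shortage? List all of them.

Immediate causes of the forecast shortage: the raw-material customs clearance shutdown, the raw-material fleet bottleneck, the assembly distribution center cost overrun, the component order backlog capacity cut, the assembly production line capacity cut, the last-mile inventory delay, the production line cancellation.
Further upstream: the fleet shutdown, the overseas fleet rerouting, the shipment bottleneck, the order backlog capacity cut, the order backlog shortage, the component inventory strike, the inbound production line stockout.

the assembly distribution center cost overrun, the assembly production line capacity cut, the component inventory strike, the component order backlog capacity cut, the fleet shutdown, the inbound production line stockout, the last-mile inventory delay, the order backlog capacity cut, the order backlog shortage, the overseas fleet rerouting, the production line cancellation, the raw-material customs clearance shutdown, the raw-material fleet bottleneck, the shipment bottleneck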